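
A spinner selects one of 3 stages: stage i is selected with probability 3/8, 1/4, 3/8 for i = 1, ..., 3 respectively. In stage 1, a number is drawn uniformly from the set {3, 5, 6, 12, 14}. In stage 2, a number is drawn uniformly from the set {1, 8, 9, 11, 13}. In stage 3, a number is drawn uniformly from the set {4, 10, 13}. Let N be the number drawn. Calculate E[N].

E[N | stage 1] = (3+5+6+12+14)/5 = 8.
E[N | stage 2] = (1+8+9+11+13)/5 = 42/5.
E[N | stage 3] = (4+10+13)/3 = 9.
E[N] = (3/8)·(8) + (1/4)·(42/5) + (3/8)·(9) = 339/40.

339/40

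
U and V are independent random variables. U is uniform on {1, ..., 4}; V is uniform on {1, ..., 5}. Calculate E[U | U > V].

10/3

Outcomes with U > V: (2,1), (3,1), (3,2), (4,1), (4,2), (4,3), each with probability 1/20.
E[U | U > V] = (2 + 3 + 3 + 4 + 4 + 4) / 6 = 10/3.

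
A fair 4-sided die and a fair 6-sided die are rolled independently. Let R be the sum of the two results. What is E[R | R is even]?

P(R is even) = 1/2.
Σ over the event: 2·1/24 + 4·1/8 + 6·1/6 + 8·1/8 + 10·1/24 = 3.
E[R | R is even] = (3) / (1/2) = 6.

6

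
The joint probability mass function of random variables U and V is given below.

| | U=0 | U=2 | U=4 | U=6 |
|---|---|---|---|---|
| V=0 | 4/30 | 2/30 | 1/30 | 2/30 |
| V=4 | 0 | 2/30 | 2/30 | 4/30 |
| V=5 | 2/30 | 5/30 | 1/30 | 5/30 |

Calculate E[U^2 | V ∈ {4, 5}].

P(V ∈ {4, 5}) = 7/10.
Σ U^2·P over the event = 0·(2/30) + 4·(2/30) + 4·(5/30) + 16·(2/30) + 16·(1/30) + 36·(4/30) + 36·(5/30) = 40/3.
E[U^2 | V ∈ {4, 5}] = (40/3) / (7/10) = 400/21.

400/21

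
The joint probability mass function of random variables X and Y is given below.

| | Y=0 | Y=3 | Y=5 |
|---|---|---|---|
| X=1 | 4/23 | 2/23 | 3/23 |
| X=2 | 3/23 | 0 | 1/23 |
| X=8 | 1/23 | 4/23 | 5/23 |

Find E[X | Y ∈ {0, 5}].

P(Y ∈ {0, 5}) = 17/23.
Σ X·P over the event = 1·(4/23) + 1·(3/23) + 2·(3/23) + 2·(1/23) + 8·(1/23) + 8·(5/23) = 63/23.
E[X | Y ∈ {0, 5}] = (63/23) / (17/23) = 63/17.

63/17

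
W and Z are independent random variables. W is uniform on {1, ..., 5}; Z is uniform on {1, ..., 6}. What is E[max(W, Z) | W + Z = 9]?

Outcomes with W + Z = 9: (3,6), (4,5), (5,4), each with probability 1/30.
E[max(W, Z) | W + Z = 9] = (6 + 5 + 5) / 3 = 16/3.

16/3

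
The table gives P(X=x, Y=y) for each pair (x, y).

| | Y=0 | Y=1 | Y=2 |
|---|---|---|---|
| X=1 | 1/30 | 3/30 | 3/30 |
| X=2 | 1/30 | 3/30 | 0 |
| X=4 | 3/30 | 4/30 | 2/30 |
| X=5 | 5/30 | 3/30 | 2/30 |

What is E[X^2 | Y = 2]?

P(Y = 2) = 7/30.
Σ X^2·P over the event = 1·(3/30) + 16·(2/30) + 25·(2/30) = 17/6.
E[X^2 | Y = 2] = (17/6) / (7/30) = 85/7.

85/7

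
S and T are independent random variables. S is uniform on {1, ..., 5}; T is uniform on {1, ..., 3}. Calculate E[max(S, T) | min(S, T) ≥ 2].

P(min(S, T) ≥ 2) = 8/15.
Summing max(S,T)·P(x,y) over outcomes with min(S, T) ≥ 2 gives 29/15.
E[max(S, T) | min(S, T) ≥ 2] = (29/15) / (8/15) = 29/8.

29/8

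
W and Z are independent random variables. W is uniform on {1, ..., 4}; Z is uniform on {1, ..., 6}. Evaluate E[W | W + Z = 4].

2

Outcomes with W + Z = 4: (1,3), (2,2), (3,1), each with probability 1/24.
E[W | W + Z = 4] = (1 + 2 + 3) / 3 = 2.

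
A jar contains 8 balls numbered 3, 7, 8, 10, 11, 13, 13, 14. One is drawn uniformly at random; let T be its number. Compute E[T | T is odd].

P(T is odd) = 5/8.
Σ over the event: 3·1/8 + 7·1/8 + 11·1/8 + 13·1/4 = 47/8.
E[T | T is odd] = (47/8) / (5/8) = 47/5.

47/5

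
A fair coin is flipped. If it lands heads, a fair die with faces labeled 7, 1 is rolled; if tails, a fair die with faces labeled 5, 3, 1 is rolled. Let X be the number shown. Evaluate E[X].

7/2

E[X | heads] = (7+1)/2 = 4.
E[X | tails] = (5+3+1)/3 = 3.
By the law of total expectation,
E[X] = (1/2)·(4) + (1/2)·(3) = 7/2.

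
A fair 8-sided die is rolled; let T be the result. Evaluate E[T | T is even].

Given T is even, T is equally likely to be any of {2, 4, 6, 8}.
E[T | T is even] = (2 + 4 + 6 + 8) / 4 = 5.

5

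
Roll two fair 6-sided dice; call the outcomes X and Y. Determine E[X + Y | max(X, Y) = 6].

P(max(X, Y) = 6) = 11/36.
Summing (X+Y)·P(x,y) over outcomes with max(X, Y) = 6 gives 17/6.
E[X + Y | max(X, Y) = 6] = (17/6) / (11/36) = 102/11.

102/11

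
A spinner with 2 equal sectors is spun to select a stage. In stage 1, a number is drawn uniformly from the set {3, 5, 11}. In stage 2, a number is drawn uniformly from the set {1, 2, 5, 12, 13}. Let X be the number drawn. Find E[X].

E[X | stage 1] = (3+5+11)/3 = 19/3.
E[X | stage 2] = (1+2+5+12+13)/5 = 33/5.
By the law of total expectation,
E[X] = (1/2)·(19/3) + (1/2)·(33/5) = 97/15.

97/15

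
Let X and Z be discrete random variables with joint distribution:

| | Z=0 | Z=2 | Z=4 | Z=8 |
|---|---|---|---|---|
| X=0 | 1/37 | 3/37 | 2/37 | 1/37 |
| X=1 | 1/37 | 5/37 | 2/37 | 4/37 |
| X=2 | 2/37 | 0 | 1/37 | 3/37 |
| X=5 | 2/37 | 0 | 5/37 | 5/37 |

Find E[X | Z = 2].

P(Z = 2) = 8/37.
Σ X·P over the event = 0·(3/37) + 1·(5/37) = 5/37.
E[X | Z = 2] = (5/37) / (8/37) = 5/8.

5/8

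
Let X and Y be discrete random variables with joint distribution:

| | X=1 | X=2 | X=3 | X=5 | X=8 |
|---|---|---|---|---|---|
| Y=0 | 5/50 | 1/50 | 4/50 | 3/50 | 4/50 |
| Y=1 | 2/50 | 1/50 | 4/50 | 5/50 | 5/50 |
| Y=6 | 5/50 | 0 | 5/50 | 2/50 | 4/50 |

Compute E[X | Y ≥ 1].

13/3

P(Y ≥ 1) = 33/50.
Summing X·P(X=x,Y=y) over the conditioning event gives 143/50.
E[X | Y ≥ 1] = (143/50) / (33/50) = 13/3.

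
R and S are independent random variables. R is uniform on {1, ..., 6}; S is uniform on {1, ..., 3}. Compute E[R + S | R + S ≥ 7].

23/3

Outcomes with R + S ≥ 7: (4,3), (5,2), (5,3), (6,1), (6,2), (6,3), each with probability 1/18.
E[R + S | R + S ≥ 7] = (7 + 7 + 8 + 7 + 8 + 9) / 6 = 23/3.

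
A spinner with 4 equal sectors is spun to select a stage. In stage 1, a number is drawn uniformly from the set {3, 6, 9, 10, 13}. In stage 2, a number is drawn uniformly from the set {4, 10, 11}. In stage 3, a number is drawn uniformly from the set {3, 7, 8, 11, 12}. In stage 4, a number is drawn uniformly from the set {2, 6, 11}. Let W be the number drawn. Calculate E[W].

E[W | stage 1] = (3+6+9+10+13)/5 = 41/5.
E[W | stage 2] = (4+10+11)/3 = 25/3.
E[W | stage 3] = (3+7+8+11+12)/5 = 41/5.
E[W | stage 4] = (2+6+11)/3 = 19/3.
E[W] = (1/4)·(41/5) + (1/4)·(25/3) + (1/4)·(41/5) + (1/4)·(19/3) = 233/30.

233/30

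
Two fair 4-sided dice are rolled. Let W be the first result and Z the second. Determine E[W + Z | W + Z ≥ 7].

Outcomes with W + Z ≥ 7: (3,4), (4,3), (4,4), each with probability 1/16.
E[W + Z | W + Z ≥ 7] = (7 + 7 + 8) / 3 = 22/3.

22/3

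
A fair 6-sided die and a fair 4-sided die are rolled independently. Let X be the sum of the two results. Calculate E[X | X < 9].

P(X < 9) = 7/8.
Σ over the event: 2·1/24 + 3·1/12 + 4·1/8 + 5·1/6 + 6·1/6 + 7·1/6 + 8·1/8 = 29/6.
E[X | X < 9] = (29/6) / (7/8) = 116/21.

116/21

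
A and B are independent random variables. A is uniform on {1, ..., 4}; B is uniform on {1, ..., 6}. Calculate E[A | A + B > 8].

Outcomes with A + B > 8: (3,6), (4,5), (4,6), each with probability 1/24.
E[A | A + B > 8] = (3 + 4 + 4) / 3 = 11/3.

11/3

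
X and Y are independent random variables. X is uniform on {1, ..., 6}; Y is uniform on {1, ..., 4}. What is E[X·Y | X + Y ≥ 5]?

P(X + Y ≥ 5) = 3/4.
Summing XY·P(x,y) over outcomes with X + Y ≥ 5 gives 65/8.
E[X·Y | X + Y ≥ 5] = (65/8) / (3/4) = 65/6.

65/6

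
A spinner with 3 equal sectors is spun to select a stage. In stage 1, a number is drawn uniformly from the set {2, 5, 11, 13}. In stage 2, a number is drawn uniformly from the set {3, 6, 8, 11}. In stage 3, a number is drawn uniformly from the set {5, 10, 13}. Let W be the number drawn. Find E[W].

E[W | stage 1] = (2+5+11+13)/4 = 31/4.
E[W | stage 2] = (3+6+8+11)/4 = 7.
E[W | stage 3] = (5+10+13)/3 = 28/3.
By the law of total expectation,
E[W] = (1/3)·(31/4) + (1/3)·(7) + (1/3)·(28/3) = 289/36.

289/36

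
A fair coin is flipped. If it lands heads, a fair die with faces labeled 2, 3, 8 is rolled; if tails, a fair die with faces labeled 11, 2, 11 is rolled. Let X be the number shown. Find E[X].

37/6

E[X | heads] = (2+3+8)/3 = 13/3.
E[X | tails] = (11+2+11)/3 = 8.
E[X] = (1/2)·(13/3) + (1/2)·(8) = 37/6.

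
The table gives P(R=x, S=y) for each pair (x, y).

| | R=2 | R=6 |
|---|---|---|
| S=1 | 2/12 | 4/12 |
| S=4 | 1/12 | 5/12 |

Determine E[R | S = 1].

P(S = 1) = 1/2.
Σ R·P over the event = 2·(2/12) + 6·(4/12) = 7/3.
E[R | S = 1] = (7/3) / (1/2) = 14/3.

14/3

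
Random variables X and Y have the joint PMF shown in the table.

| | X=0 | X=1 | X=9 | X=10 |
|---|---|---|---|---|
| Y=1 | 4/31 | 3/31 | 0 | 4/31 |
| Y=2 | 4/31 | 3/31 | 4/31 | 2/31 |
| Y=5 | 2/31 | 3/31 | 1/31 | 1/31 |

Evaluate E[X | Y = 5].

22/7

P(Y = 5) = 7/31.
Σ X·P over the event = 0·(2/31) + 1·(3/31) + 9·(1/31) + 10·(1/31) = 22/31.
E[X | Y = 5] = (22/31) / (7/31) = 22/7.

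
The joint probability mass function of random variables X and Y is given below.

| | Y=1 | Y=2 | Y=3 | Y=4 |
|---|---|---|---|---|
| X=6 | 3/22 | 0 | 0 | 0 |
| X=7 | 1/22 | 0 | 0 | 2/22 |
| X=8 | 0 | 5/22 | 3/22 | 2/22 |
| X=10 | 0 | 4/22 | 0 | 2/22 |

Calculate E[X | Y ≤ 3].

P(Y ≤ 3) = 8/11.
Σ X·P over the event = 6·(3/22) + 7·(1/22) + 8·(5/22) + 8·(3/22) + 10·(4/22) = 129/22.
E[X | Y ≤ 3] = (129/22) / (8/11) = 129/16.

129/16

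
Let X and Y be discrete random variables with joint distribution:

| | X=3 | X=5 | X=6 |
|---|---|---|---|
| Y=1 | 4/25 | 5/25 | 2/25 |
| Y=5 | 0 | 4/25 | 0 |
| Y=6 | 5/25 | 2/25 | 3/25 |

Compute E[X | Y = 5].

P(Y = 5) = 4/25.
Σ X·P over the event = 5·(4/25) = 4/5.
E[X | Y = 5] = (4/5) / (4/25) = 5.

5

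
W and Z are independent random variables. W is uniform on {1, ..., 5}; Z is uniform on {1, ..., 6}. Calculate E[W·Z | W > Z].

P(W > Z) = 1/3.
Summing WZ·P(x,y) over outcomes with W > Z gives 17/6.
E[W·Z | W > Z] = (17/6) / (1/3) = 17/2.

17/2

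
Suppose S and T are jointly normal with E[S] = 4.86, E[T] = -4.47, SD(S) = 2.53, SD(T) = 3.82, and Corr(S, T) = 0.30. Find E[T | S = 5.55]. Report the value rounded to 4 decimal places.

-4.1575

The regression of T on S has slope ρ·σ_T/σ_S and passes through (μ_S, μ_T).
E[T | S=5.55] = -4.47 + (0.30)·(3.82/2.53)·(5.55 − (4.86)) = -4.47 + (0.45296)·(0.69) = -4.1575.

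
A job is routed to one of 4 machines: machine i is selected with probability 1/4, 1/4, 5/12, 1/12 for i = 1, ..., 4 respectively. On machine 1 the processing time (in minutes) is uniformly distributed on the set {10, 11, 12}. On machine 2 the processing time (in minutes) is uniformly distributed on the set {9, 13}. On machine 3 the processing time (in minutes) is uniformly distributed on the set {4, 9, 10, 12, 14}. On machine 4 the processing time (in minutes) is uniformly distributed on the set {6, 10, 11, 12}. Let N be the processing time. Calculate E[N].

499/48

E[N | machine 1] = (10+11+12)/3 = 11.
E[N | machine 2] = (9+13)/2 = 11.
E[N | machine 3] = (4+9+10+12+14)/5 = 49/5.
E[N | machine 4] = (6+10+11+12)/4 = 39/4.
By the law of total expectation,
E[N] = (1/4)·(11) + (1/4)·(11) + (5/12)·(49/5) + (1/12)·(39/4) = 499/48.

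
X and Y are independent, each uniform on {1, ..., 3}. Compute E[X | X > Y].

Outcomes with X > Y: (2,1), (3,1), (3,2), each with probability 1/9.
E[X | X > Y] = (2 + 3 + 3) / 3 = 8/3.

8/3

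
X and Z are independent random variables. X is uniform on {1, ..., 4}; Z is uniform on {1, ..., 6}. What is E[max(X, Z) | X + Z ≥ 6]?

67/14

P(X + Z ≥ 6) = 7/12.
Summing max(X,Z)·P(x,y) over outcomes with X + Z ≥ 6 gives 67/24.
E[max(X, Z) | X + Z ≥ 6] = (67/24) / (7/12) = 67/14.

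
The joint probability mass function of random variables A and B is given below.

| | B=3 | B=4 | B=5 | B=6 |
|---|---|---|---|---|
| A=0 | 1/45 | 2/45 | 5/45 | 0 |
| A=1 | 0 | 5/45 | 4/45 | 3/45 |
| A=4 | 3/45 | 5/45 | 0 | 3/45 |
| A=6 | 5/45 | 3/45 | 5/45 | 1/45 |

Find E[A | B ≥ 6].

P(B ≥ 6) = 7/45.
Σ A·P over the event = 1·(3/45) + 4·(3/45) + 6·(1/45) = 7/15.
E[A | B ≥ 6] = (7/15) / (7/45) = 3.

3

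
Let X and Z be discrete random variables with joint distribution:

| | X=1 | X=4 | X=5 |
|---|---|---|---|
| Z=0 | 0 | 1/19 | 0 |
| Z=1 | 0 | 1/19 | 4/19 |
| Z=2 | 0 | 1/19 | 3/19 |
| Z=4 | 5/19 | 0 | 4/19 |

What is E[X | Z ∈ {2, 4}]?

P(Z ∈ {2, 4}) = 13/19.
Σ X·P over the event = 1·(5/19) + 4·(1/19) + 5·(3/19) + 5·(4/19) = 44/19.
E[X | Z ∈ {2, 4}] = (44/19) / (13/19) = 44/13.

44/13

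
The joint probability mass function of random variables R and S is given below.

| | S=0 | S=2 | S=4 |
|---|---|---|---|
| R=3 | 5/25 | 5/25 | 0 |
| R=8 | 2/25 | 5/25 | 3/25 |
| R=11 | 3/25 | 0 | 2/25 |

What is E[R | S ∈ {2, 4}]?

P(S ∈ {2, 4}) = 3/5.
Summing R·P(R=x,S=y) over the conditioning event gives 101/25.
E[R | S ∈ {2, 4}] = (101/25) / (3/5) = 101/15.

101/15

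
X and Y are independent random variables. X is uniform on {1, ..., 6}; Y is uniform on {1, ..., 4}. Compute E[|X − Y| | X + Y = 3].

Outcomes with X + Y = 3: (1,2), (2,1), each with probability 1/24.
E[|X − Y| | X + Y = 3] = (1 + 1) / 2 = 1.

1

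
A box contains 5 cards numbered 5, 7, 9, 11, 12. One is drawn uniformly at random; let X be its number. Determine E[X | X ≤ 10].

P(X ≤ 10) = 3/5.
Σ over the event: 5·1/5 + 7·1/5 + 9·1/5 = 21/5.
E[X | X ≤ 10] = (21/5) / (3/5) = 7.

7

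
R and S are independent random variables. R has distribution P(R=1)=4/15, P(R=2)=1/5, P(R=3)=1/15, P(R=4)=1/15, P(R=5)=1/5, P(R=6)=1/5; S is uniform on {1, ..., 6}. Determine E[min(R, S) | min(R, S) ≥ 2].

178/55

P(min(R, S) ≥ 2) = 11/18.
Summing min(R,S)·P(x,y) over outcomes with min(R, S) ≥ 2 gives 89/45.
E[min(R, S) | min(R, S) ≥ 2] = (89/45) / (11/18) = 178/55.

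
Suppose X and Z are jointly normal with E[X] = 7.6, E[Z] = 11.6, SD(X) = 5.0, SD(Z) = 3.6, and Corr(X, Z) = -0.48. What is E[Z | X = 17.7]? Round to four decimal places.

8.1094

For a bivariate normal, E[Z | X=x] = μ_Z + ρ·(σ_Z/σ_X)·(x − μ_X).
E[Z | X=17.7] = 11.6 + (-0.48)·(3.6/5.0)·(17.7 − (7.6)) = 11.6 + (-0.3456)·(10.1) = 8.1094.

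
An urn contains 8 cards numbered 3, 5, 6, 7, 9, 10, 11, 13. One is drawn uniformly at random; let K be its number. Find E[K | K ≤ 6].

P(K ≤ 6) = 3/8.
Σ over the event: 3·1/8 + 5·1/8 + 6·1/8 = 7/4.
E[K | K ≤ 6] = (7/4) / (3/8) = 14/3.

14/3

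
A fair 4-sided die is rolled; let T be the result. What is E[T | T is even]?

Given T is even, T is equally likely to be any of {2, 4}.
E[T | T is even] = (2 + 4) / 2 = 3.

3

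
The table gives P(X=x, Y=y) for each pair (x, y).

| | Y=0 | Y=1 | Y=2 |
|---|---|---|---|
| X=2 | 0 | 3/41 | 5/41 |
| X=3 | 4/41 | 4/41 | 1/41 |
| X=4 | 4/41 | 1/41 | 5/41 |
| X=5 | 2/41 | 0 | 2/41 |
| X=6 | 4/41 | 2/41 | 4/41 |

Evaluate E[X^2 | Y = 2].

303/17

P(Y = 2) = 17/41.
Σ X^2·P over the event = 4·(5/41) + 9·(1/41) + 16·(5/41) + 25·(2/41) + 36·(4/41) = 303/41.
E[X^2 | Y = 2] = (303/41) / (17/41) = 303/17.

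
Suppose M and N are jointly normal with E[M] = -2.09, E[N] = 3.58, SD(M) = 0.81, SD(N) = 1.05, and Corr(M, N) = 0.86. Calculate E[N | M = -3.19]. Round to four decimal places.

E[N | M=x] = μ_N + ρ(σ_N/σ_M)(x − μ_M) for jointly normal variables.
E[N | M=-3.19] = 3.58 + (0.86)·(1.05/0.81)·(-3.19 − (-2.09)) = 3.58 + (1.1148)·(-1.1) = 2.3537.

2.3537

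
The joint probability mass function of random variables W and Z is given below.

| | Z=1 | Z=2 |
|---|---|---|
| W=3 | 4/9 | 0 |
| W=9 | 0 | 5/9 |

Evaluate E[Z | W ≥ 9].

P(W ≥ 9) = 5/9.
Summing Z·P(W=x,Z=y) over the conditioning event gives 10/9.
E[Z | W ≥ 9] = (10/9) / (5/9) = 2.

2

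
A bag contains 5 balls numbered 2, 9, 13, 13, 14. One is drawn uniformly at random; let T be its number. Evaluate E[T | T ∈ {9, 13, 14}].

P(T ∈ {9, 13, 14}) = 4/5.
Σ over the event: 9·1/5 + 13·2/5 + 14·1/5 = 49/5.
E[T | T ∈ {9, 13, 14}] = (49/5) / (4/5) = 49/4.

49/4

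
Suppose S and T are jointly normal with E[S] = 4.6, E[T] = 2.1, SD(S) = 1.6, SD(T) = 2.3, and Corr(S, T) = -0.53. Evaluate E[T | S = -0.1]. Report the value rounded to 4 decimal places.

5.6808

The regression of T on S has slope ρ·σ_T/σ_S and passes through (μ_S, μ_T).
E[T | S=-0.1] = 2.1 + (-0.53)·(2.3/1.6)·(-0.1 − (4.6)) = 2.1 + (-0.76187)·(-4.7) = 5.6808.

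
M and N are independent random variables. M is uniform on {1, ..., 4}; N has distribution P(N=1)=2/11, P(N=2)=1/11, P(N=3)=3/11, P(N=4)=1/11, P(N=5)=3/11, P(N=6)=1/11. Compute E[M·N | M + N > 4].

P(M + N > 4) = 3/4.
Summing MN·P(x,y) over outcomes with M + N > 4 gives 353/44.
E[M·N | M + N > 4] = (353/44) / (3/4) = 353/33.

353/33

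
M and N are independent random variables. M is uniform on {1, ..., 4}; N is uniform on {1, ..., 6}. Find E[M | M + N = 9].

Outcomes with M + N = 9: (3,6), (4,5), each with probability 1/24.
E[M | M + N = 9] = (3 + 4) / 2 = 7/2.

7/2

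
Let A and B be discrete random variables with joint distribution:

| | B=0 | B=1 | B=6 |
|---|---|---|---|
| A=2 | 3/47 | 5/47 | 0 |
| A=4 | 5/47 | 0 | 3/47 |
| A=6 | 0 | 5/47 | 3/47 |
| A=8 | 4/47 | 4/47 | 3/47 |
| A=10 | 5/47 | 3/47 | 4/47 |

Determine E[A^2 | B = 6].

748/13

P(B = 6) = 13/47.
Summing A^2·P(A=x,B=y) over the conditioning event gives 748/47.
E[A^2 | B = 6] = (748/47) / (13/47) = 748/13.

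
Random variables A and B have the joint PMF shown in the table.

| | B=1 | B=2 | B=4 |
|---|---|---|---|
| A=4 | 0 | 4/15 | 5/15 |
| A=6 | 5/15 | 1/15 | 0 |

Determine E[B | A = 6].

P(A = 6) = 2/5.
Σ B·P over the event = 1·(5/15) + 2·(1/15) = 7/15.
E[B | A = 6] = (7/15) / (2/5) = 7/6.

7/6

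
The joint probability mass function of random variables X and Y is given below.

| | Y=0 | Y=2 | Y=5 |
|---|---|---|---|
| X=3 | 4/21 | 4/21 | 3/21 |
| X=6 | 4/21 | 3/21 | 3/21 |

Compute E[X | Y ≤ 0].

P(Y ≤ 0) = 8/21.
Σ X·P over the event = 3·(4/21) + 6·(4/21) = 12/7.
E[X | Y ≤ 0] = (12/7) / (8/21) = 9/2.

9/2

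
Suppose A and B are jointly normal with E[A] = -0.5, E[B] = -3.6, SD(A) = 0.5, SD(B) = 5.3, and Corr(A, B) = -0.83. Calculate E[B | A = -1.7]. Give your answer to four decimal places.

For a bivariate normal, E[B | A=x] = μ_B + ρ·(σ_B/σ_A)·(x − μ_A).
E[B | A=-1.7] = -3.6 + (-0.83)·(5.3/0.5)·(-1.7 − (-0.5)) = -3.6 + (-8.798)·(-1.2) = 6.9576.

6.9576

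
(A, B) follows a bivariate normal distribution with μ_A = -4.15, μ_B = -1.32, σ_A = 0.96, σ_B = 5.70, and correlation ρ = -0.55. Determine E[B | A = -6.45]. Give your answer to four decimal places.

6.1909

The regression of B on A has slope ρ·σ_B/σ_A and passes through (μ_A, μ_B).
E[B | A=-6.45] = -1.32 + (-0.55)·(5.70/0.96)·(-6.45 − (-4.15)) = -1.32 + (-3.2656)·(-2.3) = 6.1909.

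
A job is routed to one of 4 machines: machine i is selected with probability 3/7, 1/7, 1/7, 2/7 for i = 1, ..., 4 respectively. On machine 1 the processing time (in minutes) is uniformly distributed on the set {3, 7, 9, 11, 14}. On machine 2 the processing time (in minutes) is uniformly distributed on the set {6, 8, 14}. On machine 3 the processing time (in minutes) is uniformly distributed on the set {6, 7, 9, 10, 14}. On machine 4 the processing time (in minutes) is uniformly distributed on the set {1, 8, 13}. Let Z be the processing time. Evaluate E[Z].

298/35

E[Z | machine 1] = (3+7+9+11+14)/5 = 44/5.
E[Z | machine 2] = (6+8+14)/3 = 28/3.
E[Z | machine 3] = (6+7+9+10+14)/5 = 46/5.
E[Z | machine 4] = (1+8+13)/3 = 22/3.
By the law of total expectation,
E[Z] = (3/7)·(44/5) + (1/7)·(28/3) + (1/7)·(46/5) + (2/7)·(22/3) = 298/35.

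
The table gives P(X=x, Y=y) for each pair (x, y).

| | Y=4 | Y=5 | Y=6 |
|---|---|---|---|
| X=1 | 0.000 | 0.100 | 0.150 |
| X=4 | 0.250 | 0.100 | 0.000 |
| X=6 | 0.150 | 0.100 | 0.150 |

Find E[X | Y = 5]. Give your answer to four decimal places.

P(Y = 5) = 0.300.
Σ X·P over the event = 1·(0.100) + 4·(0.100) + 6·(0.100) = 1.100.
E[X | Y = 5] = (1.100) / (0.300) = 3.6667.

3.6667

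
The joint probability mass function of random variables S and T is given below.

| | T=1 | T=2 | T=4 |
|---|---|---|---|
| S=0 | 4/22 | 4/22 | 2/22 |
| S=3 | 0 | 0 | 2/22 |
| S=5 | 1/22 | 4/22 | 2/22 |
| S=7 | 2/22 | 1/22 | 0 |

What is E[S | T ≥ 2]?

P(T ≥ 2) = 15/22.
Σ S·P over the event = 0·(4/22) + 0·(2/22) + 3·(2/22) + 5·(4/22) + 5·(2/22) + 7·(1/22) = 43/22.
E[S | T ≥ 2] = (43/22) / (15/22) = 43/15.

43/15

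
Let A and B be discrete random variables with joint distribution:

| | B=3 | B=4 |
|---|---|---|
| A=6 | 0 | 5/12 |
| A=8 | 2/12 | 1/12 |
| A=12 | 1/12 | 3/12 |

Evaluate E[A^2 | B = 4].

P(B = 4) = 3/4.
Summing A^2·P(A=x,B=y) over the conditioning event gives 169/3.
E[A^2 | B = 4] = (169/3) / (3/4) = 676/9.

676/9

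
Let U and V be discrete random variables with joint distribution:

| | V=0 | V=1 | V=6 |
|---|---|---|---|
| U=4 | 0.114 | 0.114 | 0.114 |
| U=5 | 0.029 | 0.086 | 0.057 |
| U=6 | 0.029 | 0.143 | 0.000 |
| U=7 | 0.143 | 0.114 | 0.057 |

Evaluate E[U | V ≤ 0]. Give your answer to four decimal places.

5.6381

P(V ≤ 0) = 0.315.
Summing U·P(U=x,V=y) over the conditioning event gives 1.776.
E[U | V ≤ 0] = (1.776) / (0.315) = 5.6381.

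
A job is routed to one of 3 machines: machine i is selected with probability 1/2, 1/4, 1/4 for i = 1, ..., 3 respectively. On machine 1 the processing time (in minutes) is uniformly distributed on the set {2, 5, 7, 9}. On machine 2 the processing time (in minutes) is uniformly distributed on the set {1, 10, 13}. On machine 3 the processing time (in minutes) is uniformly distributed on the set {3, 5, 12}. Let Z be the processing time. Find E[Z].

E[Z | machine 1] = (2+5+7+9)/4 = 23/4.
E[Z | machine 2] = (1+10+13)/3 = 8.
E[Z | machine 3] = (3+5+12)/3 = 20/3.
By the law of total expectation,
E[Z] = (1/2)·(23/4) + (1/4)·(8) + (1/4)·(20/3) = 157/24.

157/24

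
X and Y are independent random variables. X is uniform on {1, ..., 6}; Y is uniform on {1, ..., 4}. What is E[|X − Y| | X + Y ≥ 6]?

15/7

P(X + Y ≥ 6) = 7/12.
Summing |X−Y|·P(x,y) over outcomes with X + Y ≥ 6 gives 5/4.
E[|X − Y| | X + Y ≥ 6] = (5/4) / (7/12) = 15/7.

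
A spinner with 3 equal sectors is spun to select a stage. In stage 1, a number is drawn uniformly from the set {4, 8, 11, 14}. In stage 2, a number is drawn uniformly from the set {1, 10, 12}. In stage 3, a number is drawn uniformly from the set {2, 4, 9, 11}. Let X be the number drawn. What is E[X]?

E[X | stage 1] = (4+8+11+14)/4 = 37/4.
E[X | stage 2] = (1+10+12)/3 = 23/3.
E[X | stage 3] = (2+4+9+11)/4 = 13/2.
E[X] = (1/3)·(37/4) + (1/3)·(23/3) + (1/3)·(13/2) = 281/36.

281/36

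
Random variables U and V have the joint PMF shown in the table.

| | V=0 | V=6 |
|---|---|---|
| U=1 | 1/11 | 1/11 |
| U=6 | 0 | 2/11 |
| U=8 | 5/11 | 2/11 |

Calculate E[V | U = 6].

P(U = 6) = 2/11.
Σ V·P over the event = 6·(2/11) = 12/11.
E[V | U = 6] = (12/11) / (2/11) = 6.

6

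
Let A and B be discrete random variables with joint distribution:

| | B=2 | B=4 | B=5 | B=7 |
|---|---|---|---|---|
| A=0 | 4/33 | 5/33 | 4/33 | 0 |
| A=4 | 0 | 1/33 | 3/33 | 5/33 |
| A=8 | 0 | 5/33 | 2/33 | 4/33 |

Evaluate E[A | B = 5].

28/9

P(B = 5) = 3/11.
Σ A·P over the event = 0·(4/33) + 4·(3/33) + 8·(2/33) = 28/33.
E[A | B = 5] = (28/33) / (3/11) = 28/9.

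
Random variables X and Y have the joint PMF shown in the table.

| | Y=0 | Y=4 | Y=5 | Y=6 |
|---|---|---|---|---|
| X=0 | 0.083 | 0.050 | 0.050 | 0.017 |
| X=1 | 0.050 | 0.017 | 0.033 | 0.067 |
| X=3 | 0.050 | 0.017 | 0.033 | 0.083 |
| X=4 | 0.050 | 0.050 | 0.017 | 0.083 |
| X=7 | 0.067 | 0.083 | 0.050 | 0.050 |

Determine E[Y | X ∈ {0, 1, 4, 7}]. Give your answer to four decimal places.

3.4908

P(X ∈ {0, 1, 4, 7}) = 0.817.
Summing Y·P(X=x,Y=y) over the conditioning event gives 2.852.
E[Y | X ∈ {0, 1, 4, 7}] = (2.852) / (0.817) = 3.4908.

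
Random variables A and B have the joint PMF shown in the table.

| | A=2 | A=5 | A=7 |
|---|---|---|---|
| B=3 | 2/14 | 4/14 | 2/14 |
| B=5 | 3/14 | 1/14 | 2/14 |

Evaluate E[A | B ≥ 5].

25/6

P(B ≥ 5) = 3/7.
Σ A·P over the event = 2·(3/14) + 5·(1/14) + 7·(2/14) = 25/14.
E[A | B ≥ 5] = (25/14) / (3/7) = 25/6.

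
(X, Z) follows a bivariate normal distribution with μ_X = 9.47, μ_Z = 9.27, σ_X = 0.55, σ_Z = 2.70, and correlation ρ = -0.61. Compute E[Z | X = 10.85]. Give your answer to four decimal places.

The regression of Z on X has slope ρ·σ_Z/σ_X and passes through (μ_X, μ_Z).
E[Z | X=10.85] = 9.27 + (-0.61)·(2.70/0.55)·(10.85 − (9.47)) = 9.27 + (-2.99455)·(1.38) = 5.1375.

5.1375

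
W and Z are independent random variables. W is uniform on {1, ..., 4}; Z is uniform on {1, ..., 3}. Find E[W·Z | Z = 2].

5

P(Z = 2) = 1/3.
Summing WZ·P(x,y) over outcomes with Z = 2 gives 5/3.
E[W·Z | Z = 2] = (5/3) / (1/3) = 5.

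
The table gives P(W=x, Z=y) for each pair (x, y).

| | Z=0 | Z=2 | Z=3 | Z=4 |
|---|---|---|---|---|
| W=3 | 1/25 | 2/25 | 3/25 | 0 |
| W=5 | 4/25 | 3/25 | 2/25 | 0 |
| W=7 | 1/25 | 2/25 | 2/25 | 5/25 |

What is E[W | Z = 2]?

5

P(Z = 2) = 7/25.
Σ W·P over the event = 3·(2/25) + 5·(3/25) + 7·(2/25) = 7/5.
E[W | Z = 2] = (7/5) / (7/25) = 5.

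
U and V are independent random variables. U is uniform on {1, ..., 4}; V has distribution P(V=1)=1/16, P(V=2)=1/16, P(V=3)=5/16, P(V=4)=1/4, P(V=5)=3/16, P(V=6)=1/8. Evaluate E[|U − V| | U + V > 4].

P(U + V > 4) = 27/32.
Summing |U−V|·P(x,y) over outcomes with U + V > 4 gives 49/32.
E[|U − V| | U + V > 4] = (49/32) / (27/32) = 49/27.

49/27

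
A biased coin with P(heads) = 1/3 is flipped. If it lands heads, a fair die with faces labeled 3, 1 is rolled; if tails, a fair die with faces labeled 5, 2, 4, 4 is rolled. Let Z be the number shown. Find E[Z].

19/6

E[Z | heads] = (3+1)/2 = 2.
E[Z | tails] = (5+2+4+4)/4 = 15/4.
E[Z] = (1/3)·(2) + (2/3)·(15/4) = 19/6.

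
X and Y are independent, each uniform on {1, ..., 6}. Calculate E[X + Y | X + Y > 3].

P(X + Y > 3) = 11/12.
Summing (X+Y)·P(x,y) over outcomes with X + Y > 3 gives 61/9.
E[X + Y | X + Y > 3] = (61/9) / (11/12) = 244/33.

244/33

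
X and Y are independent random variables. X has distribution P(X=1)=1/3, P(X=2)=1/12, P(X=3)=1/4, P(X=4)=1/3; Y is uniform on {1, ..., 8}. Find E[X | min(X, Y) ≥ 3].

25/7

P(min(X, Y) ≥ 3) = 7/16.
Summing X·P(x,y) over outcomes with min(X, Y) ≥ 3 gives 25/16.
E[X | min(X, Y) ≥ 3] = (25/16) / (7/16) = 25/7.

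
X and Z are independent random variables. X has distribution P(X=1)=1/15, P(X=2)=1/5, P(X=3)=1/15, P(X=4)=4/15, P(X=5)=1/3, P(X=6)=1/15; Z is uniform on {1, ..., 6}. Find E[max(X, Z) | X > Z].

95/21

P(X > Z) = 7/15.
Summing max(X,Z)·P(x,y) over outcomes with X > Z gives 19/9.
E[max(X, Z) | X > Z] = (19/9) / (7/15) = 95/21.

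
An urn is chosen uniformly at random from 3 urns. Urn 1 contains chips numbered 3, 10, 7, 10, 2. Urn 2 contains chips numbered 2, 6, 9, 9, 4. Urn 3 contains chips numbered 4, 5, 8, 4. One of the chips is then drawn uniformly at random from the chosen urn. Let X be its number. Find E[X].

353/60

E[X | urn 1] = (3+10+7+10+2)/5 = 32/5.
E[X | urn 2] = (2+6+9+9+4)/5 = 6.
E[X | urn 3] = (4+5+8+4)/4 = 21/4.
E[X] = (1/3)·(32/5) + (1/3)·(6) + (1/3)·(21/4) = 353/60.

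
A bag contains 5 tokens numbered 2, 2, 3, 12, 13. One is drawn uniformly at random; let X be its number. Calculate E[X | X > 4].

P(X > 4) = 2/5.
Σ over the event: 12·1/5 + 13·1/5 = 5.
E[X | X > 4] = (5) / (2/5) = 25/2.

25/2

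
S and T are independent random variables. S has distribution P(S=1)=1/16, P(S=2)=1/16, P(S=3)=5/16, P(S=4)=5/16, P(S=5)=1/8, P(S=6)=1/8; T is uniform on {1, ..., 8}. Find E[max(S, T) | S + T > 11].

P(S + T > 11) = 15/128.
Summing max(S,T)·P(x,y) over outcomes with S + T > 11 gives 7/8.
E[max(S, T) | S + T > 11] = (7/8) / (15/128) = 112/15.

112/15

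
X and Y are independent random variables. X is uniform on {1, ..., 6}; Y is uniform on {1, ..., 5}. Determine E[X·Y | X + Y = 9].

58/3

P(X + Y = 9) = 1/10.
Summing XY·P(x,y) over outcomes with X + Y = 9 gives 29/15.
E[X·Y | X + Y = 9] = (29/15) / (1/10) = 58/3.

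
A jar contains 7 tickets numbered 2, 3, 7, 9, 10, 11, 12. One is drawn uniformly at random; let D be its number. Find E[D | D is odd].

15/2

P(D is odd) = 4/7.
Σ over the event: 3·1/7 + 7·1/7 + 9·1/7 + 11·1/7 = 30/7.
E[D | D is odd] = (30/7) / (4/7) = 15/2.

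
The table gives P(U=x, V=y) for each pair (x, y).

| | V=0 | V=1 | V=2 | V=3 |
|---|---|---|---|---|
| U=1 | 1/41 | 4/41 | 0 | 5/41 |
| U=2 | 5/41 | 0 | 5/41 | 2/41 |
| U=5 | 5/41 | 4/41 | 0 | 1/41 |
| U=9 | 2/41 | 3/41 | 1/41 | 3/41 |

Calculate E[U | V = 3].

41/11

P(V = 3) = 11/41.
Σ U·P over the event = 1·(5/41) + 2·(2/41) + 5·(1/41) + 9·(3/41) = 1.
E[U | V = 3] = (1) / (11/41) = 41/11.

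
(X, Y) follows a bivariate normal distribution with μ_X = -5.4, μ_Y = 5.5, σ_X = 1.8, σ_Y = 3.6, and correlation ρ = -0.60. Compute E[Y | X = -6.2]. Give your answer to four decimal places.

6.4600

For a bivariate normal, E[Y | X=x] = μ_Y + ρ·(σ_Y/σ_X)·(x − μ_X).
E[Y | X=-6.2] = 5.5 + (-0.60)·(3.6/1.8)·(-6.2 − (-5.4)) = 5.5 + (-1.2)·(-0.8) = 6.4600.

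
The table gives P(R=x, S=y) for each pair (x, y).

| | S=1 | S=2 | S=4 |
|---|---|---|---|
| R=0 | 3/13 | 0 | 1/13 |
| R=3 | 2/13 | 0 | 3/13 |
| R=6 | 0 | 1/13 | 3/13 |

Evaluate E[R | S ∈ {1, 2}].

P(S ∈ {1, 2}) = 6/13.
Σ R·P over the event = 0·(3/13) + 3·(2/13) + 6·(1/13) = 12/13.
E[R | S ∈ {1, 2}] = (12/13) / (6/13) = 2.

2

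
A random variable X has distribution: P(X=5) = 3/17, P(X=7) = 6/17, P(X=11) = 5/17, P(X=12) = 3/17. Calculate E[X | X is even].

P(X is even) = 3/17.
Σ over the event: 12·3/17 = 36/17.
E[X | X is even] = (36/17) / (3/17) = 12.

12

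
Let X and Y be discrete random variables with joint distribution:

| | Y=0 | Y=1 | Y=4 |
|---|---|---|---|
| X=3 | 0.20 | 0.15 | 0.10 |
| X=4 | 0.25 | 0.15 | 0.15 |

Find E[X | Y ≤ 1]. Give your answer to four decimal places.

P(Y ≤ 1) = 0.75.
Σ X·P over the event = 3·(0.20) + 3·(0.15) + 4·(0.25) + 4·(0.15) = 2.65.
E[X | Y ≤ 1] = (2.65) / (0.75) = 3.5333.

3.5333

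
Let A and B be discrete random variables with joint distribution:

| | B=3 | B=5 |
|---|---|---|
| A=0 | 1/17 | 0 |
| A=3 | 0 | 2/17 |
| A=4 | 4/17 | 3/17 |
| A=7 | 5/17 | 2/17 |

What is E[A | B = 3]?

51/10

P(B = 3) = 10/17.
Σ A·P over the event = 0·(1/17) + 4·(4/17) + 7·(5/17) = 3.
E[A | B = 3] = (3) / (10/17) = 51/10.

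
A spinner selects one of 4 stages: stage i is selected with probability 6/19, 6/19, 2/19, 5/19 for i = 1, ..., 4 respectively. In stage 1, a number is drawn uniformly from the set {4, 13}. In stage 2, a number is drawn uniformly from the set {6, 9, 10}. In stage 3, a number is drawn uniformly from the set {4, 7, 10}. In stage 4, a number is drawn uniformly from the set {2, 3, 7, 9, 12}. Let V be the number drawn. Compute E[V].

148/19

E[V | stage 1] = (4+13)/2 = 17/2.
E[V | stage 2] = (6+9+10)/3 = 25/3.
E[V | stage 3] = (4+7+10)/3 = 7.
E[V | stage 4] = (2+3+7+9+12)/5 = 33/5.
E[V] = (6/19)·(17/2) + (6/19)·(25/3) + (2/19)·(7) + (5/19)·(33/5) = 148/19.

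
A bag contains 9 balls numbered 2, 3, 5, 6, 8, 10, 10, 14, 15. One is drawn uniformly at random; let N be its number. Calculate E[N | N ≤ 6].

4

P(N ≤ 6) = 4/9.
Σ over the event: 2·1/9 + 3·1/9 + 5·1/9 + 6·1/9 = 16/9.
E[N | N ≤ 6] = (16/9) / (4/9) = 4.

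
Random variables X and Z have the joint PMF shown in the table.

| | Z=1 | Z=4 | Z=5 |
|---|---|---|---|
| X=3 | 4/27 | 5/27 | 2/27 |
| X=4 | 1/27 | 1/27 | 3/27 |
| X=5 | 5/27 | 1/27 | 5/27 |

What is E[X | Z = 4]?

P(Z = 4) = 7/27.
Summing X·P(X=x,Z=y) over the conditioning event gives 8/9.
E[X | Z = 4] = (8/9) / (7/27) = 24/7.

24/7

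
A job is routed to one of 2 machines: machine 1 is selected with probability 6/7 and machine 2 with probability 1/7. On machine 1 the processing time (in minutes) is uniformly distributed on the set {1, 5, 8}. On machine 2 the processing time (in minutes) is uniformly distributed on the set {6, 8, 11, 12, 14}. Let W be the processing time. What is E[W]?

E[W | machine 1] = (1+5+8)/3 = 14/3.
E[W | machine 2] = (6+8+11+12+14)/5 = 51/5.
By the law of total expectation,
E[W] = (6/7)·(14/3) + (1/7)·(51/5) = 191/35.

191/35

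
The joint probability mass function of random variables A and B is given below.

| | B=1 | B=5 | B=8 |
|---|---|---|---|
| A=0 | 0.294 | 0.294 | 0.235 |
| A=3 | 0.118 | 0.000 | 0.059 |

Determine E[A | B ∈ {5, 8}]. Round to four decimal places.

P(B ∈ {5, 8}) = 0.588.
Σ A·P over the event = 0·(0.294) + 0·(0.235) + 3·(0.059) = 0.177.
E[A | B ∈ {5, 8}] = (0.177) / (0.588) = 0.3010.

0.3010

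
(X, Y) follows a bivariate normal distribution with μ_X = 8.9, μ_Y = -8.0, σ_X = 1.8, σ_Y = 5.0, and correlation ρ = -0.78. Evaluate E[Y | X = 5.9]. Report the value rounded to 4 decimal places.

The regression of Y on X has slope ρ·σ_Y/σ_X and passes through (μ_X, μ_Y).
E[Y | X=5.9] = -8.0 + (-0.78)·(5.0/1.8)·(5.9 − (8.9)) = -8.0 + (-2.16667)·(-3) = -1.5000.

-1.5000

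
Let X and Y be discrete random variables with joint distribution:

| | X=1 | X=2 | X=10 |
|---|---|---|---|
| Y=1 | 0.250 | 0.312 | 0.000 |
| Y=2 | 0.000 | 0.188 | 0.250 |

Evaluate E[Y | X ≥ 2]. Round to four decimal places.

1.5840

P(X ≥ 2) = 0.750.
Summing Y·P(X=x,Y=y) over the conditioning event gives 1.188.
E[Y | X ≥ 2] = (1.188) / (0.750) = 1.5840.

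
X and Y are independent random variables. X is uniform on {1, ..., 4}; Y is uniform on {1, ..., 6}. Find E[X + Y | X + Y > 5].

P(X + Y > 5) = 7/12.
Summing (X+Y)·P(x,y) over outcomes with X + Y > 5 gives 13/3.
E[X + Y | X + Y > 5] = (13/3) / (7/12) = 52/7.

52/7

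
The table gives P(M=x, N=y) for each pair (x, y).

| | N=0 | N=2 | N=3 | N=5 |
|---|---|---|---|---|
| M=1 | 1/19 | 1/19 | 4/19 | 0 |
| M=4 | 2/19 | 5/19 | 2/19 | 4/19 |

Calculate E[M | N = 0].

P(N = 0) = 3/19.
Σ M·P over the event = 1·(1/19) + 4·(2/19) = 9/19.
E[M | N = 0] = (9/19) / (3/19) = 3.

3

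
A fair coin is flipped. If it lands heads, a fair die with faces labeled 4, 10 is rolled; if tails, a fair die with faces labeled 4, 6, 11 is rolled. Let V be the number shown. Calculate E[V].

7

E[V | heads] = (4+10)/2 = 7.
E[V | tails] = (4+6+11)/3 = 7.
By the law of total expectation,
E[V] = (1/2)·(7) + (1/2)·(7) = 7.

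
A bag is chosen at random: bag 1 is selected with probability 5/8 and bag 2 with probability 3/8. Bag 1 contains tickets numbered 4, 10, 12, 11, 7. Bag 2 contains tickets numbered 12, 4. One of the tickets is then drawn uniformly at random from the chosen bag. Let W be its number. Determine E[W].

E[W | bag 1] = (4+10+12+11+7)/5 = 44/5.
E[W | bag 2] = (12+4)/2 = 8.
By the law of total expectation,
E[W] = (5/8)·(44/5) + (3/8)·(8) = 17/2.

17/2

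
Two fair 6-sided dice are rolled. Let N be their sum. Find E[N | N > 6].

P(N > 6) = 7/12.
Σ over the event: 7·1/6 + 8·5/36 + 9·1/9 + 10·1/12 + 11·1/18 + 12·1/36 = 91/18.
E[N | N > 6] = (91/18) / (7/12) = 26/3.

26/3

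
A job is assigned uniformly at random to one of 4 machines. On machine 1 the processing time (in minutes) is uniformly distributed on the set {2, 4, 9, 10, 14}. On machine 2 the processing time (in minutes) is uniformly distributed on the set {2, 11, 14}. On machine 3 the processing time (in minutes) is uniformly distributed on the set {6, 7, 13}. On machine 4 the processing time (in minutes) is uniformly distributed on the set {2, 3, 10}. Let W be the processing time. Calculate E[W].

E[W | machine 1] = (2+4+9+10+14)/5 = 39/5.
E[W | machine 2] = (2+11+14)/3 = 9.
E[W | machine 3] = (6+7+13)/3 = 26/3.
E[W | machine 4] = (2+3+10)/3 = 5.
By the law of total expectation,
E[W] = (1/4)·(39/5) + (1/4)·(9) + (1/4)·(26/3) + (1/4)·(5) = 457/60.

457/60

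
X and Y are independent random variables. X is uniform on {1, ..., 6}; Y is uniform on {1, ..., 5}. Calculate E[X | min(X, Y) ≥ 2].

P(min(X, Y) ≥ 2) = 2/3.
Summing X·P(x,y) over outcomes with min(X, Y) ≥ 2 gives 8/3.
E[X | min(X, Y) ≥ 2] = (8/3) / (2/3) = 4.

4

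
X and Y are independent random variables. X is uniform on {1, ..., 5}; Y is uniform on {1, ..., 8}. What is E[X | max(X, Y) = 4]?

Outcomes with max(X, Y) = 4: (1,4), (2,4), (3,4), (4,1), (4,2), (4,3), (4,4), each with probability 1/40.
E[X | max(X, Y) = 4] = (1 + 2 + 3 + 4 + 4 + 4 + 4) / 7 = 22/7.

22/7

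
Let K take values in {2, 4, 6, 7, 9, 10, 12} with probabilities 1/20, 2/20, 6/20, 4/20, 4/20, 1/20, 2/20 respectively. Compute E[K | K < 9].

74/13

P(K < 9) = 13/20.
Σ over the event: 2·1/20 + 4·1/10 + 6·3/10 + 7·1/5 = 37/10.
E[K | K < 9] = (37/10) / (13/20) = 74/13.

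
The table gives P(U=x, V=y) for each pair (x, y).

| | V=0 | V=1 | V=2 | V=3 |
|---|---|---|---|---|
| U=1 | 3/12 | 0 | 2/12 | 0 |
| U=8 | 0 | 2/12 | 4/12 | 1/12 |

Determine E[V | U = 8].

P(U = 8) = 7/12.
Σ V·P over the event = 1·(2/12) + 2·(4/12) + 3·(1/12) = 13/12.
E[V | U = 8] = (13/12) / (7/12) = 13/7.

13/7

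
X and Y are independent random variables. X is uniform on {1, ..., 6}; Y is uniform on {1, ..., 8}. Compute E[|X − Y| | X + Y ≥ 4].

116/45

P(X + Y ≥ 4) = 15/16.
Summing |X−Y|·P(x,y) over outcomes with X + Y ≥ 4 gives 29/12.
E[|X − Y| | X + Y ≥ 4] = (29/12) / (15/16) = 116/45.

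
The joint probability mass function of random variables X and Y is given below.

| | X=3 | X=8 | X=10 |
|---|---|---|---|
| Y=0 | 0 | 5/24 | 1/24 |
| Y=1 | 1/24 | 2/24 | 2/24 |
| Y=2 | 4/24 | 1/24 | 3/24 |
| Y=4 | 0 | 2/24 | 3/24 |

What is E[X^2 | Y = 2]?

50

P(Y = 2) = 1/3.
Summing X^2·P(X=x,Y=y) over the conditioning event gives 50/3.
E[X^2 | Y = 2] = (50/3) / (1/3) = 50.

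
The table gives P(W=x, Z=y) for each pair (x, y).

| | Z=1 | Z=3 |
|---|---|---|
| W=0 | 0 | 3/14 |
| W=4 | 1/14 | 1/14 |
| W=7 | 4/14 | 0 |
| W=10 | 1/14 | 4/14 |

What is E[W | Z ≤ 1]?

P(Z ≤ 1) = 3/7.
Σ W·P over the event = 4·(1/14) + 7·(4/14) + 10·(1/14) = 3.
E[W | Z ≤ 1] = (3) / (3/7) = 7.

7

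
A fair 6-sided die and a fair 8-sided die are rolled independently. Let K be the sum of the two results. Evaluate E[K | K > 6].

P(K > 6) = 11/16.
Σ over the event: 7·1/8 + 8·1/8 + 9·1/8 + 10·5/48 + 11·1/12 + 12·1/16 + 13·1/24 + 14·1/48 = 157/24.
E[K | K > 6] = (157/24) / (11/16) = 314/33.

314/33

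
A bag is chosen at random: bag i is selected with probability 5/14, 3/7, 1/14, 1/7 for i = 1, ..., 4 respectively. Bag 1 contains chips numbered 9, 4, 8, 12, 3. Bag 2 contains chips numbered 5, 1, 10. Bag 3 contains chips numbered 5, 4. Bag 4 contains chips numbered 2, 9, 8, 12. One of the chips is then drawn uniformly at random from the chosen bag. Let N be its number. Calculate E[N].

44/7

E[N | bag 1] = (9+4+8+12+3)/5 = 36/5.
E[N | bag 2] = (5+1+10)/3 = 16/3.
E[N | bag 3] = (5+4)/2 = 9/2.
E[N | bag 4] = (2+9+8+12)/4 = 31/4.
E[N] = (5/14)·(36/5) + (3/7)·(16/3) + (1/14)·(9/2) + (1/7)·(31/4) = 44/7.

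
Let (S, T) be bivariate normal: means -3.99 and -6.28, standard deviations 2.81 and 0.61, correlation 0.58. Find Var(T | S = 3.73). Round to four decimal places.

Var(T | S=x) = (1 − ρ²)·σ_T².
Var(T | S=3.73) = (0.61)²·(1 − (0.58)²) = 0.3721·0.6636 = 0.2469.

0.2469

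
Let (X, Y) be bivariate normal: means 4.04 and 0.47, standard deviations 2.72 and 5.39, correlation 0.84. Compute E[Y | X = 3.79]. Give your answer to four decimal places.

For a bivariate normal, E[Y | X=x] = μ_Y + ρ·(σ_Y/σ_X)·(x − μ_X).
E[Y | X=3.79] = 0.47 + (0.84)·(5.39/2.72)·(3.79 − (4.04)) = 0.47 + (1.6646)·(-0.25) = 0.0539.

0.0539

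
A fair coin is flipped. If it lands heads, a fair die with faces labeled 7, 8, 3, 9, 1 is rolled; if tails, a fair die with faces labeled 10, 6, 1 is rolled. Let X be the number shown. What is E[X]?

169/30

E[X | heads] = (7+8+3+9+1)/5 = 28/5.
E[X | tails] = (10+6+1)/3 = 17/3.
E[X] = (1/2)·(28/5) + (1/2)·(17/3) = 169/30.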